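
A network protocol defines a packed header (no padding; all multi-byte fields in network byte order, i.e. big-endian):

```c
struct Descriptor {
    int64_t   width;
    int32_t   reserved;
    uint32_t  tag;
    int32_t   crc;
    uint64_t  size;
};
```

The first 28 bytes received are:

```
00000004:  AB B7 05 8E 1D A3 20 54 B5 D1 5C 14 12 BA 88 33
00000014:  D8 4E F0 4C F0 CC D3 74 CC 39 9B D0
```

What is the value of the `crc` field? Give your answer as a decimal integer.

`crc` follows `width` (8 B), `reserved` (4 B), `tag` (4 B), so it starts at offset 8 + 4 + 4 = 16 and occupies 4 bytes.
Bytes at offsets 16..19: D8 4E F0 4C.
In big-endian order the high byte comes first in memory.
The bytes are already most-significant first: 0xD84EF04C.
Top bit is set, so as a signed 32-bit value this is 0xD84EF04C − 2^32 = -665915316.

-665915316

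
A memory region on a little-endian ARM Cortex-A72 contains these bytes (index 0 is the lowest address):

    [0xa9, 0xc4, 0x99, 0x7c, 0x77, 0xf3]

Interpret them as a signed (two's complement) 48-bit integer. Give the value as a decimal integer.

Little-endian stores the least-significant byte at the lowest address.
Reassemble most-significant byte first: F3 77 7C 99 C4 A9 → 0xF3777C99C4A9.
Top bit is set, so as a signed 48-bit value this is 0xF3777C99C4A9 − 2^48 = -13780459600727.

-13780459600727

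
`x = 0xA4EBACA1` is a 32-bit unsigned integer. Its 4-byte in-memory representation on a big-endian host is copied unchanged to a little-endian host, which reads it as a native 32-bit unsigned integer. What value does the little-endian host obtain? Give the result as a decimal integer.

2712464292

Stored big-endian, the bytes at ascending addresses are A4 EB AC A1.
Read back as little-endian, the first byte is least significant, giving 0xA1ACEBA4.
0xA1ACEBA4 = 2712464292.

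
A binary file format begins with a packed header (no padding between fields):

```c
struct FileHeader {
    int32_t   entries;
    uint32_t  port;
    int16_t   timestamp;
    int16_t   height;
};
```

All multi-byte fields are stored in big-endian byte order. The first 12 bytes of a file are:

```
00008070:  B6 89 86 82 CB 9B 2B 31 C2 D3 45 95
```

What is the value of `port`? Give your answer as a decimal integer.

`port` follows `entries` (4 bytes), so it starts at byte offset 4 and occupies 4 bytes.
Bytes at offsets 4..7: CB 9B 2B 31.
Big-endian: lowest address holds the most-significant byte.
The bytes are already most-significant first: 0xCB9B2B31.
0xCB9B2B31 = 3415943985.

3415943985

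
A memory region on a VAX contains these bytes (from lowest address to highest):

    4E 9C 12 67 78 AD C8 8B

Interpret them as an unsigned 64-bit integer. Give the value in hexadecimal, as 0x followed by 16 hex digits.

0x8BC8AD7867129C4E

Little-endian: lowest address holds the least-significant byte.
Reassemble most-significant byte first: 8B C8 AD 78 67 12 9C 4E → 0x8BC8AD7867129C4E.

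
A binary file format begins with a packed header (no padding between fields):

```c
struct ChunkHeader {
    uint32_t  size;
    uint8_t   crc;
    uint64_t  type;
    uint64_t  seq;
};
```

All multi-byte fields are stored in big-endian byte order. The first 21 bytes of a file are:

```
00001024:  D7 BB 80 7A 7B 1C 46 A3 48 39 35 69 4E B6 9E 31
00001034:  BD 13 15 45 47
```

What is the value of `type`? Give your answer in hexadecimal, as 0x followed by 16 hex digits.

`type` follows `size` (4 B), `crc` (1 B), so it starts at offset 4 + 1 = 5 and occupies 8 bytes.
Bytes at offsets 5..12: 1C 46 A3 48 39 35 69 4E.
In big-endian order the high byte comes first in memory.
The bytes are already most-significant first: 0x1C46A3483935694E.

0x1C46A3483935694E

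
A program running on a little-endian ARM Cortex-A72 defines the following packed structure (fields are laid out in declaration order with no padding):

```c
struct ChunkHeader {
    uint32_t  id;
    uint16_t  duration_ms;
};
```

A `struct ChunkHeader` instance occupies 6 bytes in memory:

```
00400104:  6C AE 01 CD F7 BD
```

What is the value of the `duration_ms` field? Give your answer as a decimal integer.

48631

`duration_ms` follows `id` (4 bytes), so it starts at byte offset 4 and occupies 2 bytes.
Bytes at offsets 4..5: F7 BD.
Little-endian stores the least-significant byte at the lowest address.
Reassemble most-significant byte first: BD F7 → 0xBDF7.
0xBDF7 = 48631.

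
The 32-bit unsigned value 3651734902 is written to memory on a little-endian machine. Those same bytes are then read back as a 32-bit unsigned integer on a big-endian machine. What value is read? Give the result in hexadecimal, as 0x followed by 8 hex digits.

3651734902 in 32-bit hexadecimal is 0xD9A90D76.
Stored little-endian, the bytes at ascending addresses are 76 0D A9 D9.
Read back as big-endian, the last byte is least significant, giving 0x760DA9D9.

0x760DA9D9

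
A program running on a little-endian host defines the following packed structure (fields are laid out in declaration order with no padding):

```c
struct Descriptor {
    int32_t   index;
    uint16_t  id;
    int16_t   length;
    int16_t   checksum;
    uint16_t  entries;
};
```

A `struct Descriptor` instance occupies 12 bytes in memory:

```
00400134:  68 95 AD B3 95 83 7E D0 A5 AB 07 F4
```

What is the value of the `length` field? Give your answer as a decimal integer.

-12162

`length` follows `index` (4 B), `id` (2 B), so it starts at offset 4 + 2 = 6 and occupies 2 bytes.
Bytes at offsets 6..7: 7E D0.
Little-endian stores the least-significant byte at the lowest address.
Reassemble most-significant byte first: D0 7E → 0xD07E.
Top bit is set, so as a signed 16-bit value this is 0xD07E − 2^16 = -12162.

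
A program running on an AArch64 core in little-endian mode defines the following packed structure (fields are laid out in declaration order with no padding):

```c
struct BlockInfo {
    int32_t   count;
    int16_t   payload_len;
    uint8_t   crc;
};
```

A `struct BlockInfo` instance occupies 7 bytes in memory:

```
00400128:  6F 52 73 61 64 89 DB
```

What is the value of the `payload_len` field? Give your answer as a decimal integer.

`payload_len` follows `count` (4 bytes), so it starts at byte offset 4 and occupies 2 bytes.
Bytes at offsets 4..5: 64 89.
In little-endian order the low byte comes first in memory.
Reassemble most-significant byte first: 89 64 → 0x8964.
Top bit is set, so as a signed 16-bit value this is 0x8964 − 2^16 = -30364.

-30364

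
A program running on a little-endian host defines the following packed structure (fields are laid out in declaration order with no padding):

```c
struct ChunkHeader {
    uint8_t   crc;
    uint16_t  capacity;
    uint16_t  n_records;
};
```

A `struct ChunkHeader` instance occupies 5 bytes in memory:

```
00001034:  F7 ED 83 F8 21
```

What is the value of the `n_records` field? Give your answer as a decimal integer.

`n_records` follows `crc` (1 B), `capacity` (2 B), so it starts at offset 1 + 2 = 3 and occupies 2 bytes.
Bytes at offsets 3..4: F8 21.
Little-endian: lowest address holds the least-significant byte.
Reassemble most-significant byte first: 21 F8 → 0x21F8.
0x21F8 = 8696.

8696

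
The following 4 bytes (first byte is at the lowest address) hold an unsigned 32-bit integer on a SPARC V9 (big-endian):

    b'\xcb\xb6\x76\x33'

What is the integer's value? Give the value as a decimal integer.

3417732659

In big-endian order the high byte comes first in memory.
The bytes are already most-significant first: 0xCBB67633.
0xCBB67633 = 3417732659.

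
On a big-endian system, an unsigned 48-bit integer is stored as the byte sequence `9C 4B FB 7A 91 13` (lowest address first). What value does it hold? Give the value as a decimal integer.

171850155594003

In big-endian order the high byte comes first in memory.
The bytes are already most-significant first: 0x9C4BFB7A9113.
0x9C4BFB7A9113 = 171850155594003.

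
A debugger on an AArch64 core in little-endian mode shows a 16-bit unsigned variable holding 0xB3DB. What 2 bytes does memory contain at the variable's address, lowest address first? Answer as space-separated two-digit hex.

Split into bytes (most-significant first): B3 DB.
In little-endian order the low byte comes first in memory.
So at ascending addresses the bytes are DB B3.

DB B3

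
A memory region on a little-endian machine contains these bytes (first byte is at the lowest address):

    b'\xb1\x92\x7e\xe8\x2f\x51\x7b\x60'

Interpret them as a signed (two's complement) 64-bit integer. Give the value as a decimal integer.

6952239715982414513

Little-endian: lowest address holds the least-significant byte.
Reassemble most-significant byte first: 60 7B 51 2F E8 7E 92 B1 → 0x607B512FE87E92B1.
0x607B512FE87E92B1 = 6952239715982414513.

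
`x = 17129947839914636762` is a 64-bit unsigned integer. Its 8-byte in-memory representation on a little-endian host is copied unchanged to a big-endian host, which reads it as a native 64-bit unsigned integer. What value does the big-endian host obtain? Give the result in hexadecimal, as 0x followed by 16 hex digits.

17129947839914636762 in 64-bit hexadecimal is 0xEDB9CCCD5314F5DA.
Stored little-endian, the bytes at ascending addresses are DA F5 14 53 CD CC B9 ED.
Read back as big-endian, the last byte is least significant, giving 0xDAF51453CDCCB9ED.

0xDAF51453CDCCB9ED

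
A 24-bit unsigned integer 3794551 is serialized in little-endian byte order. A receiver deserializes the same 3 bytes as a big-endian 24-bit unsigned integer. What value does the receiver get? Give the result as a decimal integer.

3794551 in 24-bit hexadecimal is 0x39E677.
Stored little-endian, the bytes at ascending addresses are 77 E6 39.
Read back as big-endian, the last byte is least significant, giving 0x77E639.
0x77E639 = 7857721.

7857721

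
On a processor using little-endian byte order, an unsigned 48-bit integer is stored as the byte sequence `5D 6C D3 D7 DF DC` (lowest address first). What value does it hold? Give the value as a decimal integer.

242853956775005

Little-endian stores the least-significant byte at the lowest address.
Reassemble most-significant byte first: DC DF D7 D3 6C 5D → 0xDCDFD7D36C5D.
0xDCDFD7D36C5D = 242853956775005.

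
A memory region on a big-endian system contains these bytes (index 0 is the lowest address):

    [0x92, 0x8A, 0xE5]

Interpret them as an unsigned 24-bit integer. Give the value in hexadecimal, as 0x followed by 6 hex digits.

Big-endian stores the most-significant byte at the lowest address.
The bytes are already most-significant first: 0x928AE5.

0x928AE5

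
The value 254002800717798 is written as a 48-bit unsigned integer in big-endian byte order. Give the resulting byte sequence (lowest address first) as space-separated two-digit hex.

254002800717798 in hexadecimal, padded to 48 bits, is 0xE703A2B56FE6.
Split into bytes (most-significant first): E7 03 A2 B5 6F E6.
In big-endian order the high byte comes first in memory.
So the memory order matches the most-significant-first order: E7 03 A2 B5 6F E6.

E7 03 A2 B5 6F E6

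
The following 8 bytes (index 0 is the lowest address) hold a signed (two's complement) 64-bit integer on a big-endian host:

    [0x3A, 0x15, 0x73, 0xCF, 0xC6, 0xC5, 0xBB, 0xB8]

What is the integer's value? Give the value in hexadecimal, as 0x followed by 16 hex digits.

0x3A1573CFC6C5BBB8

Big-endian stores the most-significant byte at the lowest address.
The bytes are already most-significant first: 0x3A1573CFC6C5BBB8.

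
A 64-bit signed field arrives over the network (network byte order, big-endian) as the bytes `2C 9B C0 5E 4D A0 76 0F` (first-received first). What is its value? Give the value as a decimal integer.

3214374270320801295

In big-endian order the high byte comes first in memory.
The bytes are already most-significant first: 0x2C9BC05E4DA0760F.
0x2C9BC05E4DA0760F = 3214374270320801295.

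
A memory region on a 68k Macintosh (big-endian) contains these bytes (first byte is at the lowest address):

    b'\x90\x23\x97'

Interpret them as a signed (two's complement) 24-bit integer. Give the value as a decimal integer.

Big-endian: lowest address holds the most-significant byte.
The bytes are already most-significant first: 0x902397.
Top bit is set, so as a signed 24-bit value this is 0x902397 − 2^24 = -7330921.

-7330921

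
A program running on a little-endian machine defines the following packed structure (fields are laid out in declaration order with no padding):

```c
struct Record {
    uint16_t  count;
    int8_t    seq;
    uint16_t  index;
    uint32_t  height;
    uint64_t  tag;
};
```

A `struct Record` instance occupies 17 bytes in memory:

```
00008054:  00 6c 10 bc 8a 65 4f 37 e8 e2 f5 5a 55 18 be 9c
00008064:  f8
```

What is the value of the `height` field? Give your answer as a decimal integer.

`height` follows `count` (2 B), `seq` (1 B), `index` (2 B), so it starts at offset 2 + 1 + 2 = 5 and occupies 4 bytes.
Bytes at offsets 5..8: 65 4F 37 E8.
Little-endian: lowest address holds the least-significant byte.
Reassemble most-significant byte first: E8 37 4F 65 → 0xE8374F65.
0xE8374F65 = 3895938917.

3895938917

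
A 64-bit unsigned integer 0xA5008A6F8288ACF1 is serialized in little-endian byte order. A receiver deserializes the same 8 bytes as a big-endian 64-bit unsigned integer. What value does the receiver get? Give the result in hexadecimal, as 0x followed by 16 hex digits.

Stored little-endian, the bytes at ascending addresses are F1 AC 88 82 6F 8A 00 A5.
Read back as big-endian, the last byte is least significant, giving 0xF1AC88826F8A00A5.

0xF1AC88826F8A00A5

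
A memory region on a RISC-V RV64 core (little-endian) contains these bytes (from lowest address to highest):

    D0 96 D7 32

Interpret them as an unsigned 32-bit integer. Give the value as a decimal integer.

Little-endian: lowest address holds the least-significant byte.
Reassemble most-significant byte first: 32 D7 96 D0 → 0x32D796D0.
0x32D796D0 = 852989648.

852989648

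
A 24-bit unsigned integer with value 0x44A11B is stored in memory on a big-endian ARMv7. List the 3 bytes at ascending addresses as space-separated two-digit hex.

Split into bytes (most-significant first): 44 A1 1B.
In big-endian order the high byte comes first in memory.
So the memory order matches the most-significant-first order: 44 A1 1B.

44 A1 1B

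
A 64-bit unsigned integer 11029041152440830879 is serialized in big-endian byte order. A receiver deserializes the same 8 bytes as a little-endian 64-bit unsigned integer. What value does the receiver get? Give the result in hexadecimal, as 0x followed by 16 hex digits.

0x9F8B66687E060F99

11029041152440830879 in 64-bit hexadecimal is 0x990F067E68668B9F.
Stored big-endian, the bytes at ascending addresses are 99 0F 06 7E 68 66 8B 9F.
Read back as little-endian, the first byte is least significant, giving 0x9F8B66687E060F99.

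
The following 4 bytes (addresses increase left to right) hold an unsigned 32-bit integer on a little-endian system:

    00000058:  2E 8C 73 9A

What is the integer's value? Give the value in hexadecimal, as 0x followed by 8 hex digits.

In little-endian order the low byte comes first in memory.
Reassemble most-significant byte first: 9A 73 8C 2E → 0x9A738C2E.

0x9A738C2E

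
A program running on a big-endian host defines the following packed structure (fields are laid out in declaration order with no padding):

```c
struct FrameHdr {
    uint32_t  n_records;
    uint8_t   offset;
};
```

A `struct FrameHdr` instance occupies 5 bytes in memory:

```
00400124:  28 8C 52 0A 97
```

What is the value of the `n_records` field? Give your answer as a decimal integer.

680284682

`n_records` is the first field, at byte offset 0, occupying 4 bytes.
Bytes at offsets 0..3: 28 8C 52 0A.
Big-endian: lowest address holds the most-significant byte.
The bytes are already most-significant first: 0x288C520A.
0x288C520A = 680284682.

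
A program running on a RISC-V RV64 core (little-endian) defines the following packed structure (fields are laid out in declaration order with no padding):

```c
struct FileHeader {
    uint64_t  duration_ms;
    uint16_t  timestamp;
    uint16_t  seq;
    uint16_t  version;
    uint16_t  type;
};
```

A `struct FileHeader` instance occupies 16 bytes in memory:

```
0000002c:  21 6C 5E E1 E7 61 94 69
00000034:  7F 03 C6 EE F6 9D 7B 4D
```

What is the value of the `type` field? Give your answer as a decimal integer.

19835

`type` follows `duration_ms` (8 B), `timestamp` (2 B), `seq` (2 B), `version` (2 B), so it starts at offset 8 + 2 + 2 + 2 = 14 and occupies 2 bytes.
Bytes at offsets 14..15: 7B 4D.
In little-endian order the low byte comes first in memory.
Reassemble most-significant byte first: 4D 7B → 0x4D7B.
0x4D7B = 19835.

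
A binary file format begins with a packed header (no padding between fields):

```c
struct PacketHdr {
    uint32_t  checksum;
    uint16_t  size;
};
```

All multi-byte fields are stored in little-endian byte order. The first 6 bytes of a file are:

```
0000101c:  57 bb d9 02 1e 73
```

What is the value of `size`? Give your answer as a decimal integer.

`size` follows `checksum` (4 bytes), so it starts at byte offset 4 and occupies 2 bytes.
Bytes at offsets 4..5: 1E 73.
Little-endian: lowest address holds the least-significant byte.
Reassemble most-significant byte first: 73 1E → 0x731E.
0x731E = 29470.

29470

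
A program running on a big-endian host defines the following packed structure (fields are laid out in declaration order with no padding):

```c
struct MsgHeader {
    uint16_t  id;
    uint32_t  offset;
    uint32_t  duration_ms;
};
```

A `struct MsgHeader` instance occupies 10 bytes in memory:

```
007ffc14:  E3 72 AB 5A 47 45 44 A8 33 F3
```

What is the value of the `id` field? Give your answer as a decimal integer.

`id` is the first field, at byte offset 0, occupying 2 bytes.
Bytes at offsets 0..1: E3 72.
In big-endian order the high byte comes first in memory.
The bytes are already most-significant first: 0xE372.
0xE372 = 58226.

58226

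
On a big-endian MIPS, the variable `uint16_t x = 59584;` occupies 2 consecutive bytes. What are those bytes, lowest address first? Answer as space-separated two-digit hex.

E8 C0

59584 in hexadecimal, padded to 16 bits, is 0xE8C0.
Split into bytes (most-significant first): E8 C0.
Big-endian: lowest address holds the most-significant byte.
So the memory order matches the most-significant-first order: E8 C0.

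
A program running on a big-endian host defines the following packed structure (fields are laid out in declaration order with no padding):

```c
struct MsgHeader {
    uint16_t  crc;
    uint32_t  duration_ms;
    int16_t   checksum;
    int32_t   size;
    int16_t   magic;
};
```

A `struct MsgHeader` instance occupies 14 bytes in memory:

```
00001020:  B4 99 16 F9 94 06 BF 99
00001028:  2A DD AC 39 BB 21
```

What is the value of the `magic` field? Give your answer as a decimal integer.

-17631

`magic` follows `crc` (2 B), `duration_ms` (4 B), `checksum` (2 B), `size` (4 B), so it starts at offset 2 + 4 + 2 + 4 = 12 and occupies 2 bytes.
Bytes at offsets 12..13: BB 21.
Big-endian: lowest address holds the most-significant byte.
The bytes are already most-significant first: 0xBB21.
Top bit is set, so as a signed 16-bit value this is 0xBB21 − 2^16 = -17631.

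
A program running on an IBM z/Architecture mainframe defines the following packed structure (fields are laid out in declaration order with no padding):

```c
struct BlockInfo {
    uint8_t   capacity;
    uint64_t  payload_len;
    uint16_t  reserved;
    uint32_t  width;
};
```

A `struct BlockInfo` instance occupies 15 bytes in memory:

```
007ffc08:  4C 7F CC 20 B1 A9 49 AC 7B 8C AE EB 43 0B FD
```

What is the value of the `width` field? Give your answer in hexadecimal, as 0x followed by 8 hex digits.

`width` follows `capacity` (1 B), `payload_len` (8 B), `reserved` (2 B), so it starts at offset 1 + 8 + 2 = 11 and occupies 4 bytes.
Bytes at offsets 11..14: EB 43 0B FD.
In big-endian order the high byte comes first in memory.
The bytes are already most-significant first: 0xEB430BFD.

0xEB430BFD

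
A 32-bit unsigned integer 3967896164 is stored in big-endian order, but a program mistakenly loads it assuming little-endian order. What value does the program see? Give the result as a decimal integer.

1682604524

3967896164 in 32-bit hexadecimal is 0xEC814A64.
Stored big-endian, the bytes at ascending addresses are EC 81 4A 64.
Read back as little-endian, the first byte is least significant, giving 0x644A81EC.
0x644A81EC = 1682604524.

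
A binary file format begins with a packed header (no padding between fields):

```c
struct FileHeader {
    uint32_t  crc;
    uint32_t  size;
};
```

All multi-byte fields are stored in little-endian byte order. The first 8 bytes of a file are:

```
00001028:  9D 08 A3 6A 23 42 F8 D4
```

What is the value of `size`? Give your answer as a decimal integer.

`size` follows `crc` (4 bytes), so it starts at byte offset 4 and occupies 4 bytes.
Bytes at offsets 4..7: 23 42 F8 D4.
In little-endian order the low byte comes first in memory.
Reassemble most-significant byte first: D4 F8 42 23 → 0xD4F84223.
0xD4F84223 = 3573039651.

3573039651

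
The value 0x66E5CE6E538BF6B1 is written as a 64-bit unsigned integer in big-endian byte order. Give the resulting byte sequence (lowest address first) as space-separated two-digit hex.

66 E5 CE 6E 53 8B F6 B1

Split into bytes (most-significant first): 66 E5 CE 6E 53 8B F6 B1.
In big-endian order the high byte comes first in memory.
So the memory order matches the most-significant-first order: 66 E5 CE 6E 53 8B F6 B1.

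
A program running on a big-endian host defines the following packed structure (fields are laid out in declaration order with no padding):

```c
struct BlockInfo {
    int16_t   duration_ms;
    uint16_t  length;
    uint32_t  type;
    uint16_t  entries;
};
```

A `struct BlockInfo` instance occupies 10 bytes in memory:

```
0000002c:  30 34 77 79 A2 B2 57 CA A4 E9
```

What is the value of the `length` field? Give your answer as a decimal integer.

`length` follows `duration_ms` (2 bytes), so it starts at byte offset 2 and occupies 2 bytes.
Bytes at offsets 2..3: 77 79.
In big-endian order the high byte comes first in memory.
The bytes are already most-significant first: 0x7779.
0x7779 = 30585.

30585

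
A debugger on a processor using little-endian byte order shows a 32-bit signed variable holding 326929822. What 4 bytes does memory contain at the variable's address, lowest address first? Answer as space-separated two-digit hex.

9E 8D 7C 13

326929822 in hexadecimal, padded to 32 bits, is 0x137C8D9E.
Split into bytes (most-significant first): 13 7C 8D 9E.
Little-endian stores the least-significant byte at the lowest address.
So at ascending addresses the bytes are 9E 8D 7C 13.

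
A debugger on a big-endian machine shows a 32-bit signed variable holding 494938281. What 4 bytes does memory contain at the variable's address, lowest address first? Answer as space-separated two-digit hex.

1D 80 28 A9

494938281 in hexadecimal, padded to 32 bits, is 0x1D8028A9.
Split into bytes (most-significant first): 1D 80 28 A9.
Big-endian stores the most-significant byte at the lowest address.
So the memory order matches the most-significant-first order: 1D 80 28 A9.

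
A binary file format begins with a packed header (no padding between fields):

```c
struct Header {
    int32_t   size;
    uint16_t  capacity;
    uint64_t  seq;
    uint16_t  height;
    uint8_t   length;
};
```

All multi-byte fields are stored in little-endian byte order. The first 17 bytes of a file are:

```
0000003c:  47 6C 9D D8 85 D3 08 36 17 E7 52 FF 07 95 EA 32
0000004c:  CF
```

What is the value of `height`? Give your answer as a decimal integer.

`height` follows `size` (4 B), `capacity` (2 B), `seq` (8 B), so it starts at offset 4 + 2 + 8 = 14 and occupies 2 bytes.
Bytes at offsets 14..15: EA 32.
Little-endian: lowest address holds the least-significant byte.
Reassemble most-significant byte first: 32 EA → 0x32EA.
0x32EA = 13034.

13034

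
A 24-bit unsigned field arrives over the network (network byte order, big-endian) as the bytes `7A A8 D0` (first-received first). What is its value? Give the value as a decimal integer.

8038608

In big-endian order the high byte comes first in memory.
The bytes are already most-significant first: 0x7AA8D0.
0x7AA8D0 = 8038608.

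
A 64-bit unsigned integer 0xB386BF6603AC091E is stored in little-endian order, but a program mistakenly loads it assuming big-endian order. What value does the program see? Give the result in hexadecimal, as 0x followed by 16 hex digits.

0x1E09AC0366BF86B3

Stored little-endian, the bytes at ascending addresses are 1E 09 AC 03 66 BF 86 B3.
Read back as big-endian, the last byte is least significant, giving 0x1E09AC0366BF86B3.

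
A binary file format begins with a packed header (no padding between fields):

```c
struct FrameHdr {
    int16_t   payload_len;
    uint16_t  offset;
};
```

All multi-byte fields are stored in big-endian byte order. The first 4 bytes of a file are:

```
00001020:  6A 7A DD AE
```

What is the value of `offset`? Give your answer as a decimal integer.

`offset` follows `payload_len` (2 bytes), so it starts at byte offset 2 and occupies 2 bytes.
Bytes at offsets 2..3: DD AE.
In big-endian order the high byte comes first in memory.
The bytes are already most-significant first: 0xDDAE.
0xDDAE = 56750.

56750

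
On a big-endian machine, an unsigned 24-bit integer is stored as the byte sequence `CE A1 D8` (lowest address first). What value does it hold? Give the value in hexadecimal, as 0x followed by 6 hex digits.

In big-endian order the high byte comes first in memory.
The bytes are already most-significant first: 0xCEA1D8.

0xCEA1D8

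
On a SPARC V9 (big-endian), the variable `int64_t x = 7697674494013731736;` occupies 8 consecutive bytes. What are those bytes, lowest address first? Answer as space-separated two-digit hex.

7697674494013731736 in hexadecimal, padded to 64 bits, is 0x6AD3A22B1445F398.
Split into bytes (most-significant first): 6A D3 A2 2B 14 45 F3 98.
In big-endian order the high byte comes first in memory.
So the memory order matches the most-significant-first order: 6A D3 A2 2B 14 45 F3 98.

6A D3 A2 2B 14 45 F3 98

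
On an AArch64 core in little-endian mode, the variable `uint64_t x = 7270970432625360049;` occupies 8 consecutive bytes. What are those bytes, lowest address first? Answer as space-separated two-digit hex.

B1 BC 00 D1 15 AD E7 64

7270970432625360049 in hexadecimal, padded to 64 bits, is 0x64E7AD15D100BCB1.
Split into bytes (most-significant first): 64 E7 AD 15 D1 00 BC B1.
Little-endian stores the least-significant byte at the lowest address.
So at ascending addresses the bytes are B1 BC 00 D1 15 AD E7 64.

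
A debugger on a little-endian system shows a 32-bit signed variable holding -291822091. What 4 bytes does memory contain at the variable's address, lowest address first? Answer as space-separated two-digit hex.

F5 25 9B EE

Two's complement of -291822091 in 32 bits: 291822091 = 0x1164DA0B; invert → 0xEE9B25F4; add 1 → 0xEE9B25F5.
Split into bytes (most-significant first): EE 9B 25 F5.
Little-endian stores the least-significant byte at the lowest address.
So at ascending addresses the bytes are F5 25 9B EE.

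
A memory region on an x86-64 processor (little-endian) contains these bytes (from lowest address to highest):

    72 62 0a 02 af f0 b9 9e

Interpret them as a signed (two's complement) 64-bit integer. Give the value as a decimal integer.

-7009306710581288334

Little-endian: lowest address holds the least-significant byte.
Reassemble most-significant byte first: 9E B9 F0 AF 02 0A 62 72 → 0x9EB9F0AF020A6272.
Top bit is set, so as a signed 64-bit value this is 0x9EB9F0AF020A6272 − 2^64 = -7009306710581288334.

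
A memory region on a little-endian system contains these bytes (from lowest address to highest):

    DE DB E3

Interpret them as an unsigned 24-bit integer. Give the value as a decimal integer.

Little-endian: lowest address holds the least-significant byte.
Reassemble most-significant byte first: E3 DB DE → 0xE3DBDE.
0xE3DBDE = 14932958.

14932958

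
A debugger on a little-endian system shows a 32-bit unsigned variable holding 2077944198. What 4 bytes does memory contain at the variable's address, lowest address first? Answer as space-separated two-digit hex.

86 E9 DA 7B

2077944198 in hexadecimal, padded to 32 bits, is 0x7BDAE986.
Split into bytes (most-significant first): 7B DA E9 86.
Little-endian: lowest address holds the least-significant byte.
So at ascending addresses the bytes are 86 E9 DA 7B.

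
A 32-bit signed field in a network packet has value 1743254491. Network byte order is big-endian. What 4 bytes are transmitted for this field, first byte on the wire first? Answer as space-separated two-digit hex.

67 E7 F3 DB

1743254491 in hexadecimal, padded to 32 bits, is 0x67E7F3DB.
Split into bytes (most-significant first): 67 E7 F3 DB.
Big-endian stores the most-significant byte at the lowest address.
So the memory order matches the most-significant-first order: 67 E7 F3 DB.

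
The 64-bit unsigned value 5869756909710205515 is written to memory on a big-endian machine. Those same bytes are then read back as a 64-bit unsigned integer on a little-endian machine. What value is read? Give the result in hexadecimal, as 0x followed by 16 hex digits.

5869756909710205515 in 64-bit hexadecimal is 0x517590CF612BE24B.
Stored big-endian, the bytes at ascending addresses are 51 75 90 CF 61 2B E2 4B.
Read back as little-endian, the first byte is least significant, giving 0x4BE22B61CF907551.

0x4BE22B61CF907551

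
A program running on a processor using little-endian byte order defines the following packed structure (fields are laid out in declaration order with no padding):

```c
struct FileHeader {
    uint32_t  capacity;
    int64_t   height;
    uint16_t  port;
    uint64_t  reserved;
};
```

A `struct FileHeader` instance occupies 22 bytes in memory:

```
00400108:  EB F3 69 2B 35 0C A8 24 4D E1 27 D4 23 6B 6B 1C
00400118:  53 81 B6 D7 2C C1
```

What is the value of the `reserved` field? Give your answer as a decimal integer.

`reserved` follows `capacity` (4 B), `height` (8 B), `port` (2 B), so it starts at offset 4 + 8 + 2 = 14 and occupies 8 bytes.
Bytes at offsets 14..21: 6B 1C 53 81 B6 D7 2C C1.
Little-endian stores the least-significant byte at the lowest address.
Reassemble most-significant byte first: C1 2C D7 B6 81 53 1C 6B → 0xC12CD7B681531C6B.
0xC12CD7B681531C6B = 13919737727149087851.

13919737727149087851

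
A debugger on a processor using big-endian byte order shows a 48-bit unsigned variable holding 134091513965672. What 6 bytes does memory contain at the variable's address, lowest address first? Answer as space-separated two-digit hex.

134091513965672 in hexadecimal, padded to 48 bits, is 0x79F49D0EAC68.
Split into bytes (most-significant first): 79 F4 9D 0E AC 68.
Big-endian stores the most-significant byte at the lowest address.
So the memory order matches the most-significant-first order: 79 F4 9D 0E AC 68.

79 F4 9D 0E AC 68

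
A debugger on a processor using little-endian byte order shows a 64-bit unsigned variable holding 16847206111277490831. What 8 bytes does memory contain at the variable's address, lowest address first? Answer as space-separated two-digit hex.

16847206111277490831 in hexadecimal, padded to 64 bits, is 0xE9CD4CB2A87C228F.
Split into bytes (most-significant first): E9 CD 4C B2 A8 7C 22 8F.
Little-endian stores the least-significant byte at the lowest address.
So at ascending addresses the bytes are 8F 22 7C A8 B2 4C CD E9.

8F 22 7C A8 B2 4C CD E9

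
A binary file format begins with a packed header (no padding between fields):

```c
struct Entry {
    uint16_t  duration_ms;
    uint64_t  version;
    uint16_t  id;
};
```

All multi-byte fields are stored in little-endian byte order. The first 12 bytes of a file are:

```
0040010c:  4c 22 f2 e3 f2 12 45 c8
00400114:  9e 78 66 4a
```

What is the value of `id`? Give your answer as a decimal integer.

`id` follows `duration_ms` (2 B), `version` (8 B), so it starts at offset 2 + 8 = 10 and occupies 2 bytes.
Bytes at offsets 10..11: 66 4A.
Little-endian stores the least-significant byte at the lowest address.
Reassemble most-significant byte first: 4A 66 → 0x4A66.
0x4A66 = 19046.

19046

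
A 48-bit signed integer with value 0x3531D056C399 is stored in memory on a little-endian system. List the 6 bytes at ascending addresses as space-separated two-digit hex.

Split into bytes (most-significant first): 35 31 D0 56 C3 99.
In little-endian order the low byte comes first in memory.
So at ascending addresses the bytes are 99 C3 56 D0 31 35.

99 C3 56 D0 31 35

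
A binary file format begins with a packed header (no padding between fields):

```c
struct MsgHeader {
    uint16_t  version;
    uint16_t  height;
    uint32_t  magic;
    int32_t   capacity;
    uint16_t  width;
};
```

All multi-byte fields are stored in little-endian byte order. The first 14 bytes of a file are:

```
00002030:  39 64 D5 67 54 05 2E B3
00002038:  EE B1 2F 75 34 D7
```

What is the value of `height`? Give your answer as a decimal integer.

26581

`height` follows `version` (2 bytes), so it starts at byte offset 2 and occupies 2 bytes.
Bytes at offsets 2..3: D5 67.
Little-endian: lowest address holds the least-significant byte.
Reassemble most-significant byte first: 67 D5 → 0x67D5.
0x67D5 = 26581.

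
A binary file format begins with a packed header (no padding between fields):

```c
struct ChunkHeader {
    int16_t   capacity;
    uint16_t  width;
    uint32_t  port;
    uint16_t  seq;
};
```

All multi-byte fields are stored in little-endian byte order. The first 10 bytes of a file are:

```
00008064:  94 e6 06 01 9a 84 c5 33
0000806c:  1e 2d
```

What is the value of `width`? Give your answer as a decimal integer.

262

`width` follows `capacity` (2 bytes), so it starts at byte offset 2 and occupies 2 bytes.
Bytes at offsets 2..3: 06 01.
In little-endian order the low byte comes first in memory.
Reassemble most-significant byte first: 01 06 → 0x0106.
0x0106 = 262.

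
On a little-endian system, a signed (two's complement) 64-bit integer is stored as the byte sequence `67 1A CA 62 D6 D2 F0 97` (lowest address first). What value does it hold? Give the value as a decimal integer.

-7498261561349629337

In little-endian order the low byte comes first in memory.
Reassemble most-significant byte first: 97 F0 D2 D6 62 CA 1A 67 → 0x97F0D2D662CA1A67.
Top bit is set, so as a signed 64-bit value this is 0x97F0D2D662CA1A67 − 2^64 = -7498261561349629337.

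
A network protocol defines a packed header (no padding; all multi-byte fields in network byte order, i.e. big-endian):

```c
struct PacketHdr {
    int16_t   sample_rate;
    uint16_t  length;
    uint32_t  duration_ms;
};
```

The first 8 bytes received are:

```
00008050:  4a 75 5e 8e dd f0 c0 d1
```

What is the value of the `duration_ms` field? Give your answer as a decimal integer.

3723542737

`duration_ms` follows `sample_rate` (2 B), `length` (2 B), so it starts at offset 2 + 2 = 4 and occupies 4 bytes.
Bytes at offsets 4..7: DD F0 C0 D1.
Big-endian: lowest address holds the most-significant byte.
The bytes are already most-significant first: 0xDDF0C0D1.
0xDDF0C0D1 = 3723542737.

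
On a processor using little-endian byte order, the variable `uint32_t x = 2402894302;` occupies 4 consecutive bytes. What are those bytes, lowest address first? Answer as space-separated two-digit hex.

DE 41 39 8F

2402894302 in hexadecimal, padded to 32 bits, is 0x8F3941DE.
Split into bytes (most-significant first): 8F 39 41 DE.
In little-endian order the low byte comes first in memory.
So at ascending addresses the bytes are DE 41 39 8F.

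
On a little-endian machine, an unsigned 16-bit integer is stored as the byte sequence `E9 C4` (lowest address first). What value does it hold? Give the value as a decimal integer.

In little-endian order the low byte comes first in memory.
Reassemble most-significant byte first: C4 E9 → 0xC4E9.
0xC4E9 = 50409.

50409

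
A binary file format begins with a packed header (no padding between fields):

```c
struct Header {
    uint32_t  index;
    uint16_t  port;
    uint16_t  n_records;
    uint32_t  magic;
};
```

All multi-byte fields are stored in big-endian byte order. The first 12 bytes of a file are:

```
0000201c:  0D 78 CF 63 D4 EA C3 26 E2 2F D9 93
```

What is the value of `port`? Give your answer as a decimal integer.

54506

`port` follows `index` (4 bytes), so it starts at byte offset 4 and occupies 2 bytes.
Bytes at offsets 4..5: D4 EA.
In big-endian order the high byte comes first in memory.
The bytes are already most-significant first: 0xD4EA.
0xD4EA = 54506.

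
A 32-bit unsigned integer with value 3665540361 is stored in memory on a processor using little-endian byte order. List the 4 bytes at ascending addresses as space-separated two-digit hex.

3665540361 in hexadecimal, padded to 32 bits, is 0xDA7BB509.
Split into bytes (most-significant first): DA 7B B5 09.
In little-endian order the low byte comes first in memory.
So at ascending addresses the bytes are 09 B5 7B DA.

09 B5 7B DA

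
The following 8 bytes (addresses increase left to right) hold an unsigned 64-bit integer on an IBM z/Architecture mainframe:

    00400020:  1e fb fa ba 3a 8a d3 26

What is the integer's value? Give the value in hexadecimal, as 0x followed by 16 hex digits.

0x1EFBFABA3A8AD326

Big-endian stores the most-significant byte at the lowest address.
The bytes are already most-significant first: 0x1EFBFABA3A8AD326.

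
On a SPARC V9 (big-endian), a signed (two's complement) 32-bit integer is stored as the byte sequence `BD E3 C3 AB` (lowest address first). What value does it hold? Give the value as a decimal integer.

In big-endian order the high byte comes first in memory.
The bytes are already most-significant first: 0xBDE3C3AB.
Top bit is set, so as a signed 32-bit value this is 0xBDE3C3AB − 2^32 = -1109146709.

-1109146709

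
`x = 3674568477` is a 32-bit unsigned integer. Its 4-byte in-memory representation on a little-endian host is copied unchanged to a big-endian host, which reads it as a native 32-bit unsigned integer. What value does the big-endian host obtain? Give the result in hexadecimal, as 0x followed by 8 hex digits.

0x1D7705DB

3674568477 in 32-bit hexadecimal is 0xDB05771D.
Stored little-endian, the bytes at ascending addresses are 1D 77 05 DB.
Read back as big-endian, the last byte is least significant, giving 0x1D7705DB.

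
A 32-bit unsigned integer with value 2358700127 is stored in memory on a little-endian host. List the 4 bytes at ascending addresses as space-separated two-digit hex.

2358700127 in hexadecimal, padded to 32 bits, is 0x8C96E85F.
Split into bytes (most-significant first): 8C 96 E8 5F.
Little-endian: lowest address holds the least-significant byte.
So at ascending addresses the bytes are 5F E8 96 8C.

5F E8 96 8C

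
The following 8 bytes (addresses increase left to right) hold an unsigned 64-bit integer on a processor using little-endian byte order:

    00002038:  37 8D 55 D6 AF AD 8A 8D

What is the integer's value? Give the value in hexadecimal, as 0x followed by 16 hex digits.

Little-endian: lowest address holds the least-significant byte.
Reassemble most-significant byte first: 8D 8A AD AF D6 55 8D 37 → 0x8D8AADAFD6558D37.

0x8D8AADAFD6558D37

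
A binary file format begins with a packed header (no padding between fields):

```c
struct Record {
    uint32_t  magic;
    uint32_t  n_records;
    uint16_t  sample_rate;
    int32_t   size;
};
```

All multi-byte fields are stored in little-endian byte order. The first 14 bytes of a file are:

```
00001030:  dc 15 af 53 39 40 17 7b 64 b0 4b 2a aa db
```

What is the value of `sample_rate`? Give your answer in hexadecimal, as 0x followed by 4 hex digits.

`sample_rate` follows `magic` (4 B), `n_records` (4 B), so it starts at offset 4 + 4 = 8 and occupies 2 bytes.
Bytes at offsets 8..9: 64 B0.
In little-endian order the low byte comes first in memory.
Reassemble most-significant byte first: B0 64 → 0xB064.

0xB064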